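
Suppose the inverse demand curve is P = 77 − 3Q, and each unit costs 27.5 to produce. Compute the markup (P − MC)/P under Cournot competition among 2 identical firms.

In a 2-firm Cournot equilibrium, symmetry and the first-order condition give q = (77 − 27.5)/(9) = 5.5. So Q = 11 and P = 44.
Lerner index = (P − MC)/P = (44 − 27.5)/44 = 0.375.

Lerner index = 0.375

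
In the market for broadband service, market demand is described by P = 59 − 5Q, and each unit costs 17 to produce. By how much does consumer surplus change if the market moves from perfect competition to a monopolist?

Consumer surplus falls by 132.3

Under competition P = MC = 17, so Q = (59 − 17)/5 = 8.4.
CS = ½·(59 − 17)·8.4 = 176.4.
Monopoly sets MR = MC: 59 − 10Q = 17 ⇒ Q = 4.2, P = 59 − 5·4.2 = 38.
CS = ½·(59 − 38)·4.2 = 44.1.
Change in consumer surplus: 44.1 − 176.4 = −132.3.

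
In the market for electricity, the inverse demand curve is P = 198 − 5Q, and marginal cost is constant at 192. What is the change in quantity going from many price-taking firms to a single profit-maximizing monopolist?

Perfect competition: P = MC = 192, so 198 − 5Q = 192 and Q = 1.2.
The monopolist equates marginal revenue to marginal cost: 198 − 10Q = 192, so Q = 0.6. From demand, P = 195.
Change in quantity: 0.6 − 1.2 = −0.6.

Q falls by 0.6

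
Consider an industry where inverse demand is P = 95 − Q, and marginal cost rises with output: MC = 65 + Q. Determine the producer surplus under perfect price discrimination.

PS = 225

With perfect price discrimination, output is the efficient level Q = 15 (where demand meets MC), but every buyer pays their willingness to pay: CS = 0 and PS = total surplus.
PS = ½·(95 − 65)·15 = 225.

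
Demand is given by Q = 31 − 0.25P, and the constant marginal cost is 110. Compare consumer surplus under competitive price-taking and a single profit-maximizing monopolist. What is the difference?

Inverting demand: P = 124 − 4Q.
Perfect competition: P = MC = 110, so 124 − 4Q = 110 and Q = 3.5.
CS = ½·(124 − 110)·3.5 = 24.5.
The monopolist equates marginal revenue to marginal cost: 124 − 8Q = 110, so Q = 1.75. From demand, P = 117.
CS = ½·(124 − 117)·1.75 = 6.125.
Change in consumer surplus: 6.125 − 24.5 = −18.375.

Consumer surplus falls by 18.375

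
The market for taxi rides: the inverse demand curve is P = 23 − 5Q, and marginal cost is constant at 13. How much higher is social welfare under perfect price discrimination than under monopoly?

A monopolist chooses Q where MR = MC. MR = 23 − 10Q; setting this equal to 13 gives Q = 1 and P = 18.
CS = ½·(23 − 18)·1 = 2.5; PS = (18 − 13)·1 = 5; TS = 7.5.
With perfect price discrimination, output is the efficient level Q = 2 (where demand meets MC), but every buyer pays their willingness to pay: CS = 0 and PS = total surplus.
TS = 10 (equal to competitive TS).
Change in social welfare: 10 − 7.5 = 2.5.

TS rises by 2.5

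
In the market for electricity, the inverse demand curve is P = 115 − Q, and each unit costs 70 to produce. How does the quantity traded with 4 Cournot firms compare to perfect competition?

With 4 symmetric Cournot firms, each firm's FOC gives 115 − 5q = 70, so q = 9, Q = 4·9 = 36, and P = 79.
Competitive firms price at marginal cost: P = 70, giving Q = 45.

Cournot: Q = 36; Competition: Q = 45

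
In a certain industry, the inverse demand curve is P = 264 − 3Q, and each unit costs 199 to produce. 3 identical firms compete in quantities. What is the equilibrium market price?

In a 3-firm Cournot equilibrium, symmetry and the first-order condition give q = (264 − 199)/(12) = 65/12. So Q = 16.25 and P = 215.25.

P = 215.25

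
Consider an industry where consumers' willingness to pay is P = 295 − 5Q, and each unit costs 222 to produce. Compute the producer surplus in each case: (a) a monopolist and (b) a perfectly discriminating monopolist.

Monopoly: PS = 266.45; Perfect PD: PS = 532.9

The monopolist equates marginal revenue to marginal cost: 295 − 10Q = 222, so Q = 7.3. From demand, P = 258.5.
PS = (258.5 − 222)·7.3 = 266.45.
Under first-degree price discrimination the firm charges each unit its demand price and produces up to where P = MC, i.e. Q = 14.6. Consumer surplus is zero; producer surplus equals total surplus.
PS = ½·(295 − 222)·14.6 = 532.9.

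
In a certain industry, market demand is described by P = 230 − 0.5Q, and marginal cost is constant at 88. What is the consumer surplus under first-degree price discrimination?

A perfectly discriminating monopolist sells every unit with P(Q) ≥ MC(Q), so output equals the competitive quantity Q = 284. Each buyer pays their reservation price, so CS = 0 and the firm captures all surplus.
CS = 0.

CS = 0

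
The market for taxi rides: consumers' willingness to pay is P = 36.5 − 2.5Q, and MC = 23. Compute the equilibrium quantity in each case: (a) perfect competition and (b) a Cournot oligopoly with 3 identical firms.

Competition: Q = 5.4; Cournot: Q = 4.05

Under competition P = MC = 23, so Q = (36.5 − 23)/2.5 = 5.4.
In a 3-firm Cournot equilibrium, symmetry and the first-order condition give q = (36.5 − 23)/(10) = 1.35. So Q = 4.05 and P = 26.375.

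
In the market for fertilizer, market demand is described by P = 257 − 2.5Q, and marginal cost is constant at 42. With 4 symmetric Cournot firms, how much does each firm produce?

q_i = 17.2

Cournot with 4 identical firms: the symmetric best-response condition is 257 − 12.5q = 42. Each firm produces q = 17.2, total output Q = 68.8, price P = 85.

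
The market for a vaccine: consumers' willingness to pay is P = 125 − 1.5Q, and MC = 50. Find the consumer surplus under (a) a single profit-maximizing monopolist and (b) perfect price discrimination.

A monopolist chooses Q where MR = MC. MR = 125 − 3Q; setting this equal to 50 gives Q = 25 and P = 87.5.
CS = ½·(125 − 87.5)·25 = 468.75.
With perfect price discrimination, output is the efficient level Q = 50 (where demand meets MC), but every buyer pays their willingness to pay: CS = 0 and PS = total surplus.
CS = 0.

Monopoly: CS = 468.75; Perfect PD: CS = 0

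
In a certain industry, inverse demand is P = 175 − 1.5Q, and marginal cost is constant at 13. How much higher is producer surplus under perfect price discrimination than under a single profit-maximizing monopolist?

A monopolist chooses Q where MR = MC. MR = 175 − 3Q; setting this equal to 13 gives Q = 54 and P = 94.
PS = (94 − 13)·54 = 4374.
With perfect price discrimination, output is the efficient level Q = 108 (where demand meets MC), but every buyer pays their willingness to pay: CS = 0 and PS = total surplus.
PS = ½·(175 − 13)·108 = 8748.
Change in producer surplus: 8748 − 4374 = 4374.

PS rises by 4374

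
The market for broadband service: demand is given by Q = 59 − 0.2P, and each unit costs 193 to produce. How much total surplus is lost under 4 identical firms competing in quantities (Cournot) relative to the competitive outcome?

Inverting demand: P = 295 − 5Q.
Under competition P = MC = 193, so Q = (295 − 193)/5 = 20.4.
In a 4-firm Cournot equilibrium, symmetry and the first-order condition give q = (295 − 193)/(25) = 4.08. So Q = 16.32 and P = 213.4.
DWL is the triangle between Q = 16.32 and Q = 20.4: ½·(20.4 − 16.32)·(213.4 − 193) = 41.616.

DWL = 41.616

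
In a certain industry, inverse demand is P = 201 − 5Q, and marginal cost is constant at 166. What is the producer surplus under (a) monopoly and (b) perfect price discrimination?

The monopolist equates marginal revenue to marginal cost: 201 − 10Q = 166, so Q = 3.5. From demand, P = 183.5.
PS = (183.5 − 166)·3.5 = 61.25.
Under first-degree price discrimination the firm charges each unit its demand price and produces up to where P = MC, i.e. Q = 7. Consumer surplus is zero; producer surplus equals total surplus.
PS = ½·(201 − 166)·7 = 122.5.

Monopoly: PS = 61.25; Perfect PD: PS = 122.5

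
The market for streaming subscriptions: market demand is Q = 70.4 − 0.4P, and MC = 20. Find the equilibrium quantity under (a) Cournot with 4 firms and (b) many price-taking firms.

Cournot: Q = 49.92; Competition: Q = 62.4

Inverting demand: P = 176 − 2.5Q.
With 4 symmetric Cournot firms, each firm's FOC gives 176 − 12.5q = 20, so q = 12.48, Q = 4·12.48 = 49.92, and P = 51.2.
Perfect competition: P = MC = 20, so 176 − 2.5Q = 20 and Q = 62.4.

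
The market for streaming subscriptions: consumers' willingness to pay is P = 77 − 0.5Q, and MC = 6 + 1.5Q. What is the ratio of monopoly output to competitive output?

The monopolist equates marginal revenue to marginal cost: 77 − Q = 6 + 1.5Q, so Q = 28.4. From demand, P = 62.8.
Competitive equilibrium sets price equal to marginal cost: 77 − 0.5Q = 6 + 1.5Q, so Q = 35.5 and P = 59.25.
Ratio Q_m/Q_c = 28.4/35.5 = 0.8.

Q_m/Q_c = 0.8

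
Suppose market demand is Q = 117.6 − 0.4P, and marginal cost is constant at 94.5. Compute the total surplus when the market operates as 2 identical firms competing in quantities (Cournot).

TS = 7075.6

Inverting demand: P = 294 − 2.5Q.
In a 2-firm Cournot equilibrium, symmetry and the first-order condition give q = (294 − 94.5)/(7.5) = 26.6. So Q = 53.2 and P = 161.
CS = ½·(294 − 161)·53.2 = 3537.8; PS = (161 − 94.5)·53.2 = 3537.8; TS = 7075.6.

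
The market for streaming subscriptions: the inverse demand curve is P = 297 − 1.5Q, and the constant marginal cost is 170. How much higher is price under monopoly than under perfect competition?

Price rises by 63.5

Perfect competition: P = MC = 170, so 297 − 1.5Q = 170 and Q = 254/3.
Monopoly sets MR = MC: 297 − 3Q = 170 ⇒ Q = 127/3, P = 297 − 1.5·127/3 = 233.5.
Change in price: 233.5 − 170 = 63.5.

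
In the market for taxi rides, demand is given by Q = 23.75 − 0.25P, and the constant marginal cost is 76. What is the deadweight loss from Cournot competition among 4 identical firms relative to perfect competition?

Inverting demand: P = 95 − 4Q.
Under competition P = MC = 76, so Q = (95 − 76)/4 = 4.75.
Cournot with 4 identical firms: the symmetric best-response condition is 95 − 20q = 76. Each firm produces q = 0.95, total output Q = 3.8, price P = 79.8.
DWL is the triangle between Q = 3.8 and Q = 4.75: ½·(4.75 − 3.8)·(79.8 − 76) = 1.805.

DWL = 1.805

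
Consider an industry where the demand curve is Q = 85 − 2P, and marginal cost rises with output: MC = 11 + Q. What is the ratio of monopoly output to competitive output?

Q_m/Q_c = 0.75

Inverting demand: P = 42.5 − 0.5Q.
A monopolist chooses Q where MR = MC. MR = 42.5 − Q; setting this equal to 11 + Q gives Q = 15.75 and P = 34.625.
Under competition P = MC: 42.5 − 0.5Q = 11 + Q ⇒ Q = 21, P = 32.
Ratio Q_m/Q_c = 15.75/21 = 0.75.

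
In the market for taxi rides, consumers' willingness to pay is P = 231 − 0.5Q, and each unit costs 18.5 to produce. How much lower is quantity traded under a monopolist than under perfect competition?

Q falls by 212.5

Perfect competition: P = MC = 18.5, so 231 − 0.5Q = 18.5 and Q = 425.
Monopoly sets MR = MC: 231 − Q = 18.5 ⇒ Q = 212.5, P = 231 − 0.5·212.5 = 124.75.
Change in quantity traded: 212.5 − 425 = −212.5.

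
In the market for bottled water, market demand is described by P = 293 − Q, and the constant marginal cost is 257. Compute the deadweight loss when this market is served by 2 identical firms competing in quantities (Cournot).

DWL = 72

Under competition P = MC = 257, so Q = (293 − 257)/1 = 36.
In a 2-firm Cournot equilibrium, symmetry and the first-order condition give q = (293 − 257)/(3) = 12. So Q = 24 and P = 269.
DWL is the triangle between Q = 24 and Q = 36: ½·(36 − 24)·(269 − 257) = 72.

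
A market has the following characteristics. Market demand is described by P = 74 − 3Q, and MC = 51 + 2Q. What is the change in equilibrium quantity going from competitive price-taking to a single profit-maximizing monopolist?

Under competition P = MC: 74 − 3Q = 51 + 2Q ⇒ Q = 4.6, P = 60.2.
The monopolist equates marginal revenue to marginal cost: 74 − 6Q = 51 + 2Q, so Q = 2.875. From demand, P = 65.375.
Change in equilibrium quantity: 2.875 − 4.6 = −1.725.

Equilibrium quantity falls by 1.725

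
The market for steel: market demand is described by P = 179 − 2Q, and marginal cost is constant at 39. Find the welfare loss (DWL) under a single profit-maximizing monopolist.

Perfect competition: P = MC = 39, so 179 − 2Q = 39 and Q = 70.
Monopoly sets MR = MC: 179 − 4Q = 39 ⇒ Q = 35, P = 179 − 2·35 = 109.
DWL is the triangle between Q = 35 and Q = 70: ½·(70 − 35)·(109 − 39) = 1225.

DWL = 1225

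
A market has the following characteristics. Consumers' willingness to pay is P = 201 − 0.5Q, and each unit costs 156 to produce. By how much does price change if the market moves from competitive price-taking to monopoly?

Perfect competition: P = MC = 156, so 201 − 0.5Q = 156 and Q = 90.
A monopolist chooses Q where MR = MC. MR = 201 − Q; setting this equal to 156 gives Q = 45 and P = 178.5.
Change in price: 178.5 − 156 = 22.5.

Price rises by 22.5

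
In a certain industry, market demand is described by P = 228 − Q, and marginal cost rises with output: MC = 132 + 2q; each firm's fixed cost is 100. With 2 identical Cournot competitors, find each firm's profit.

π_i = 637.28

Cournot with 2 identical firms: the symmetric best-response condition is 228 − 3q = 132 + 2q. Each firm produces q = 19.2, total output Q = 38.4, price P = 189.6.
Each firm's profit = 189.6·19.2 − (132·19.2 + ½·2·19.2²) − 100 = 637.28.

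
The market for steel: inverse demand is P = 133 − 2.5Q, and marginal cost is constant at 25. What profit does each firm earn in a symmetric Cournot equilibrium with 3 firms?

π_i = 291.6

With 3 symmetric Cournot firms, each firm's FOC gives 133 − 10q = 25, so q = 10.8, Q = 3·10.8 = 32.4, and P = 52.
Each firm's profit = (52 − 25)·10.8 = 291.6.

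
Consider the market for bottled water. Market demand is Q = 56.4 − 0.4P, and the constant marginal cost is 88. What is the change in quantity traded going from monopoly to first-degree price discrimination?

Inverting demand: P = 141 − 2.5Q.
A monopolist chooses Q where MR = MC. MR = 141 − 5Q; setting this equal to 88 gives Q = 10.6 and P = 114.5.
A perfectly discriminating monopolist sells every unit with P(Q) ≥ MC(Q), so output equals the competitive quantity Q = 21.2. Each buyer pays their reservation price, so CS = 0 and the firm captures all surplus.
Change in quantity traded: 21.2 − 10.6 = 10.6.

Quantity traded rises by 10.6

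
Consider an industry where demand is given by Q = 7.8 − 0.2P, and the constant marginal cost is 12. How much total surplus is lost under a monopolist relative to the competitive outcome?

Inverting demand: P = 39 − 5Q.
Competitive firms price at marginal cost: P = 12, giving Q = 5.4.
A monopolist chooses Q where MR = MC. MR = 39 − 10Q; setting this equal to 12 gives Q = 2.7 and P = 25.5.
DWL is the triangle between Q = 2.7 and Q = 5.4: ½·(5.4 − 2.7)·(25.5 − 12) = 18.225.

DWL = 18.225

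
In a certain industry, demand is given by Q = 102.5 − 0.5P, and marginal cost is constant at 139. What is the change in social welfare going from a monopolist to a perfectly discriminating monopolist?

Inverting demand: P = 205 − 2Q.
Monopoly sets MR = MC: 205 − 4Q = 139 ⇒ Q = 16.5, P = 205 − 2·16.5 = 172.
CS = ½·(205 − 172)·16.5 = 272.25; PS = (172 − 139)·16.5 = 544.5; TS = 816.75.
Under first-degree price discrimination the firm charges each unit its demand price and produces up to where P = MC, i.e. Q = 33. Consumer surplus is zero; producer surplus equals total surplus.
TS = 1089 (equal to competitive TS).
Change in social welfare: 1089 − 816.75 = 272.25.

Social welfare rises by 272.25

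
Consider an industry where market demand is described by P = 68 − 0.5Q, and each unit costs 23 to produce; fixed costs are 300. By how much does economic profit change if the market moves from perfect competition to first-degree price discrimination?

Perfect competition: P = MC = 23, so 68 − 0.5Q = 23 and Q = 90.
Profit = (23 − 23)·90 − 300 = −300.
A perfectly discriminating monopolist sells every unit with P(Q) ≥ MC(Q), so output equals the competitive quantity Q = 90. Each buyer pays their reservation price, so CS = 0 and the firm captures all surplus.
PS equals the full surplus area, 2025. Profit = 2025 − 300 = 1725.
Change in economic profit: 1725 − −300 = 2025.

π rises by 2025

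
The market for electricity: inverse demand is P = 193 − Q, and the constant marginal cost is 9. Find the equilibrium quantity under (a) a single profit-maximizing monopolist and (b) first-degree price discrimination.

The monopolist equates marginal revenue to marginal cost: 193 − 2Q = 9, so Q = 92. From demand, P = 101.
A perfectly discriminating monopolist sells every unit with P(Q) ≥ MC(Q), so output equals the competitive quantity Q = 184. Each buyer pays their reservation price, so CS = 0 and the firm captures all surplus.

Monopoly: Q = 92; Perfect PD: Q = 184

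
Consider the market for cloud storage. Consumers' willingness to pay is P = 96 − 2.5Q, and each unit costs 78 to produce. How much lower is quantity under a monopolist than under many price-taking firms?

Perfect competition: P = MC = 78, so 96 − 2.5Q = 78 and Q = 7.2.
Monopoly sets MR = MC: 96 − 5Q = 78 ⇒ Q = 3.6, P = 96 − 2.5·3.6 = 87.
Change in quantity: 3.6 − 7.2 = −3.6.

Quantity falls by 3.6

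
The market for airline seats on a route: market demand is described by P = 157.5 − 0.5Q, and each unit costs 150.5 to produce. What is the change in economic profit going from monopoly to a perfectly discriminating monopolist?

π rises by 24.5

The monopolist equates marginal revenue to marginal cost: 157.5 − Q = 150.5, so Q = 7. From demand, P = 154.
Profit = (154 − 150.5)·7 = 24.5.
With perfect price discrimination, output is the efficient level Q = 14 (where demand meets MC), but every buyer pays their willingness to pay: CS = 0 and PS = total surplus.
PS equals the full surplus area, 49. Profit = 49 = 49.
Change in economic profit: 49 − 24.5 = 24.5.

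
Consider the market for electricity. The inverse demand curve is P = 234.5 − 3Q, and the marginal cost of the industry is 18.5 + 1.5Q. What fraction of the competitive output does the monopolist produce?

A monopolist chooses Q where MR = MC. MR = 234.5 − 6Q; setting this equal to 18.5 + 1.5Q gives Q = 28.8 and P = 148.1.
Under competition P = MC: 234.5 − 3Q = 18.5 + 1.5Q ⇒ Q = 48, P = 90.5.
Ratio Q_m/Q_c = 28.8/48 = 0.6.

Q_m/Q_c = 0.6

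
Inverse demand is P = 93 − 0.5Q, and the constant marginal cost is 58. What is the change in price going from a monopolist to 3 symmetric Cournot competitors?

P falls by 8.75

The monopolist equates marginal revenue to marginal cost: 93 − Q = 58, so Q = 35. From demand, P = 75.5.
In a 3-firm Cournot equilibrium, symmetry and the first-order condition give q = (93 − 58)/(2) = 17.5. So Q = 52.5 and P = 66.75.
Change in price: 66.75 − 75.5 = −8.75.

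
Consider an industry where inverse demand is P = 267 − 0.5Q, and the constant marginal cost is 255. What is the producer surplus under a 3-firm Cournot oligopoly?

With 3 symmetric Cournot firms, each firm's FOC gives 267 − 2q = 255, so q = 6, Q = 3·6 = 18, and P = 258.
PS = (258 − 255)·18 = 54.

PS = 54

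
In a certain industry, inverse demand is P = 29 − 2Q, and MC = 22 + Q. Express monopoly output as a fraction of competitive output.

Q_m/Q_c = 0.6

Monopoly sets MR = MC: 29 − 4Q = 22 + Q ⇒ Q = 1.4, P = 29 − 2·1.4 = 26.2.
Under competition P = MC: 29 − 2Q = 22 + Q ⇒ Q = 7/3, P = 73/3.
Ratio Q_m/Q_c = 1.4/(7/3) = 0.6.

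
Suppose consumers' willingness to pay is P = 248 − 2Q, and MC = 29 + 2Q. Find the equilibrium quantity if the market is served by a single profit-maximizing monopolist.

Q = 36.5

A monopolist chooses Q where MR = MC. MR = 248 − 4Q; setting this equal to 29 + 2Q gives Q = 36.5 and P = 175.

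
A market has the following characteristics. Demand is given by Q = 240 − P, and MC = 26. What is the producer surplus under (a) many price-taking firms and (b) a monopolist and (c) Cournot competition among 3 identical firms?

Competition: PS = 0; Monopoly: PS = 11449; Cournot: PS = 8586.75

Inverting demand: P = 240 − Q.
Competitive firms price at marginal cost: P = 26, giving Q = 214.
PS = (26 − 26)·214 = 0.
A monopolist chooses Q where MR = MC. MR = 240 − 2Q; setting this equal to 26 gives Q = 107 and P = 133.
PS = (133 − 26)·107 = 11449.
With 3 symmetric Cournot firms, each firm's FOC gives 240 − 4q = 26, so q = 53.5, Q = 3·53.5 = 160.5, and P = 79.5.
PS = (79.5 − 26)·160.5 = 8586.75.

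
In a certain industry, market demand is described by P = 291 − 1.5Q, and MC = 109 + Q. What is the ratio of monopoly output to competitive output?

The monopolist equates marginal revenue to marginal cost: 291 − 3Q = 109 + Q, so Q = 45.5. From demand, P = 222.75.
Under competition P = MC: 291 − 1.5Q = 109 + Q ⇒ Q = 72.8, P = 181.8.
Ratio Q_m/Q_c = 45.5/72.8 = 0.625.

Q_m/Q_c = 0.625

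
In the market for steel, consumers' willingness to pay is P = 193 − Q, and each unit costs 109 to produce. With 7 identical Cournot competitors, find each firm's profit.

Cournot with 7 identical firms: the symmetric best-response condition is 193 − 8q = 109. Each firm produces q = 10.5, total output Q = 73.5, price P = 119.5.
Each firm's profit = (119.5 − 109)·10.5 = 110.25.

π_i = 110.25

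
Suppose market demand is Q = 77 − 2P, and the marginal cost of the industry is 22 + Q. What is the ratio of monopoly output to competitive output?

Inverting demand: P = 38.5 − 0.5Q.
Monopoly sets MR = MC: 38.5 − Q = 22 + Q ⇒ Q = 8.25, P = 38.5 − 0.5·8.25 = 34.375.
Competitive equilibrium sets price equal to marginal cost: 38.5 − 0.5Q = 22 + Q, so Q = 11 and P = 33.
Ratio Q_m/Q_c = 8.25/11 = 0.75.

Q_m/Q_c = 0.75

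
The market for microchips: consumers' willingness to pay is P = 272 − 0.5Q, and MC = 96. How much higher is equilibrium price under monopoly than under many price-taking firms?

Equilibrium price rises by 88

Under competition P = MC = 96, so Q = (272 − 96)/0.5 = 352.
A monopolist chooses Q where MR = MC. MR = 272 − Q; setting this equal to 96 gives Q = 176 and P = 184.
Change in equilibrium price: 184 − 96 = 88.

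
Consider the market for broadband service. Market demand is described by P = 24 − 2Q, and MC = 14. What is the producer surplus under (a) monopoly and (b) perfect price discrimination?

Monopoly: PS = 12.5; Perfect PD: PS = 25

A monopolist chooses Q where MR = MC. MR = 24 − 4Q; setting this equal to 14 gives Q = 2.5 and P = 19.
PS = (19 − 14)·2.5 = 12.5.
With perfect price discrimination, output is the efficient level Q = 5 (where demand meets MC), but every buyer pays their willingness to pay: CS = 0 and PS = total surplus.
PS = ½·(24 − 14)·5 = 25.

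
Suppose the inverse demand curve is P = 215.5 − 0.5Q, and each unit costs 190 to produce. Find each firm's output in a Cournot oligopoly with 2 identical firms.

Cournot with 2 identical firms: the symmetric best-response condition is 215.5 − 1.5q = 190. Each firm produces q = 17, total output Q = 34, price P = 198.5.

q_i = 17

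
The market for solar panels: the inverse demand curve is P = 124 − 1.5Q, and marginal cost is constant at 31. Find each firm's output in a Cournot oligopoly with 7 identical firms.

q_i = 7.75

With 7 symmetric Cournot firms, each firm's FOC gives 124 − 12q = 31, so q = 7.75, Q = 7·7.75 = 54.25, and P = 42.625.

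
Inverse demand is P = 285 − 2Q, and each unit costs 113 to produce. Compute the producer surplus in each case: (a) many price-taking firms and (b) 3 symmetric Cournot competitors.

Competition: PS = 0; Cournot: PS = 2773.5

Competitive firms price at marginal cost: P = 113, giving Q = 86.
PS = (113 − 113)·86 = 0.
With 3 symmetric Cournot firms, each firm's FOC gives 285 − 8q = 113, so q = 21.5, Q = 3·21.5 = 64.5, and P = 156.
PS = (156 − 113)·64.5 = 2773.5.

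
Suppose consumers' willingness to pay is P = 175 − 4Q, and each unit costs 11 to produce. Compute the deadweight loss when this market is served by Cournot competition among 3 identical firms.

Perfect competition: P = MC = 11, so 175 − 4Q = 11 and Q = 41.
Cournot with 3 identical firms: the symmetric best-response condition is 175 − 16q = 11. Each firm produces q = 10.25, total output Q = 30.75, price P = 52.
DWL is the triangle between Q = 30.75 and Q = 41: ½·(41 − 30.75)·(52 − 11) = 210.125.

DWL = 210.125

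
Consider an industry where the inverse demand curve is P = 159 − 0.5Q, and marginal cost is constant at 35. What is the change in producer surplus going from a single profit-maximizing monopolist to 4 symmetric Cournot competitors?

The monopolist equates marginal revenue to marginal cost: 159 − Q = 35, so Q = 124. From demand, P = 97.
PS = (97 − 35)·124 = 7688.
Cournot with 4 identical firms: the symmetric best-response condition is 159 − 2.5q = 35. Each firm produces q = 49.6, total output Q = 198.4, price P = 59.8.
PS = (59.8 − 35)·198.4 = 4920.32.
Change in producer surplus: 4920.32 − 7688 = −2767.68.

Producer surplus falls by 2767.68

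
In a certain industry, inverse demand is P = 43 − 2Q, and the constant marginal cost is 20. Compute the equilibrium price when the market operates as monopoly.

P = 31.5

A monopolist chooses Q where MR = MC. MR = 43 − 4Q; setting this equal to 20 gives Q = 5.75 and P = 31.5.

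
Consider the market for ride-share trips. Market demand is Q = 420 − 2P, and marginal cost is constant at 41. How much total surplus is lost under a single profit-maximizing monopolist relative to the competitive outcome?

Inverting demand: P = 210 − 0.5Q.
Competitive firms price at marginal cost: P = 41, giving Q = 338.
A monopolist chooses Q where MR = MC. MR = 210 − Q; setting this equal to 41 gives Q = 169 and P = 125.5.
DWL is the triangle between Q = 169 and Q = 338: ½·(338 − 169)·(125.5 − 41) = 7140.25.

DWL = 7140.25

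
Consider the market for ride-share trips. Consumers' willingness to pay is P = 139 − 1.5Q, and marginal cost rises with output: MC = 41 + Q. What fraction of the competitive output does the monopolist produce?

Q_m/Q_c = 0.625

The monopolist equates marginal revenue to marginal cost: 139 − 3Q = 41 + Q, so Q = 24.5. From demand, P = 102.25.
Competitive equilibrium sets price equal to marginal cost: 139 − 1.5Q = 41 + Q, so Q = 39.2 and P = 80.2.
Ratio Q_m/Q_c = 24.5/39.2 = 0.625.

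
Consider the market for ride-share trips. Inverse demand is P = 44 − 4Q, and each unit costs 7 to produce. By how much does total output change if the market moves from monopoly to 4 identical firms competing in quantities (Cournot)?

The monopolist equates marginal revenue to marginal cost: 44 − 8Q = 7, so Q = 4.625. From demand, P = 25.5.
With 4 symmetric Cournot firms, each firm's FOC gives 44 − 20q = 7, so q = 1.85, Q = 4·1.85 = 7.4, and P = 14.4.
Change in total output: 7.4 − 4.625 = 2.775.

Q rises by 2.775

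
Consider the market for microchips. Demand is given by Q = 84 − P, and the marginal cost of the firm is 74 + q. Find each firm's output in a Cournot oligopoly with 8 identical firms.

Inverting demand: P = 84 − Q.
In a 8-firm Cournot equilibrium, symmetry and the first-order condition give q = (84 − 74)/(10) = 1. So Q = 8 and P = 76.

q_i = 1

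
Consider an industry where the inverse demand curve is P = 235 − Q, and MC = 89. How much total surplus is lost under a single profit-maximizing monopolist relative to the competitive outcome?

Perfect competition: P = MC = 89, so 235 − Q = 89 and Q = 146.
Monopoly sets MR = MC: 235 − 2Q = 89 ⇒ Q = 73, P = 235 − 73 = 162.
DWL is the triangle between Q = 73 and Q = 146: ½·(146 − 73)·(162 − 89) = 2664.5.

DWL = 2664.5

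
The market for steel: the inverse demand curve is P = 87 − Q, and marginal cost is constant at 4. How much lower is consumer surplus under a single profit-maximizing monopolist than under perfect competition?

Consumer surplus falls by 2583.375

Perfect competition: P = MC = 4, so 87 − Q = 4 and Q = 83.
CS = ½·(87 − 4)·83 = 3444.5.
The monopolist equates marginal revenue to marginal cost: 87 − 2Q = 4, so Q = 41.5. From demand, P = 45.5.
CS = ½·(87 − 45.5)·41.5 = 861.125.
Change in consumer surplus: 861.125 − 3444.5 = −2583.375.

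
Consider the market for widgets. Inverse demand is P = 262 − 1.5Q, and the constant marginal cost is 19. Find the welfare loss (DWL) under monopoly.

DWL = 4920.75

Competitive firms price at marginal cost: P = 19, giving Q = 162.
A monopolist chooses Q where MR = MC. MR = 262 − 3Q; setting this equal to 19 gives Q = 81 and P = 140.5.
DWL is the triangle between Q = 81 and Q = 162: ½·(162 − 81)·(140.5 − 19) = 4920.75.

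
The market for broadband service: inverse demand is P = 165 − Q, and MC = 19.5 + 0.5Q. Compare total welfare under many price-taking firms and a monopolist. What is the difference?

Under competition P = MC: 165 − Q = 19.5 + 0.5Q ⇒ Q = 97, P = 68.
CS = ½·(165 − 68)·97 = 4704.5; PS = (68·97 − 19.5·97 − ½·0.5·97²) = 2352.25; TS = 7056.75.
A monopolist chooses Q where MR = MC. MR = 165 − 2Q; setting this equal to 19.5 + 0.5Q gives Q = 58.2 and P = 106.8.
CS = ½·(165 − 106.8)·58.2 = 1693.62; PS = (106.8·58.2 − 19.5·58.2 − ½·0.5·58.2²) = 4234.05; TS = 5927.67.
Change in total welfare: 5927.67 − 7056.75 = −1129.08.

Total welfare falls by 1129.08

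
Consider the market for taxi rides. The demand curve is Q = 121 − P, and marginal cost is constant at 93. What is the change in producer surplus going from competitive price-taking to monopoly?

Inverting demand: P = 121 − Q.
Perfect competition: P = MC = 93, so 121 − Q = 93 and Q = 28.
PS = (93 − 93)·28 = 0.
The monopolist equates marginal revenue to marginal cost: 121 − 2Q = 93, so Q = 14. From demand, P = 107.
PS = (107 − 93)·14 = 196.
Change in producer surplus: 196 − 0 = 196.

PS rises by 196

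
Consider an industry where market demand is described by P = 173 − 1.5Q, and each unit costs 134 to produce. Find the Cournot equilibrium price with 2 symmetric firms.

With 2 symmetric Cournot firms, each firm's FOC gives 173 − 4.5q = 134, so q = 26/3, Q = 2·26/3 = 52/3, and P = 147.

P = 147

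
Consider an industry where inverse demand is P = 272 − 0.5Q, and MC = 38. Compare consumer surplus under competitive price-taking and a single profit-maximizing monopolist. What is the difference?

Consumer surplus falls by 41067

Competitive firms price at marginal cost: P = 38, giving Q = 468.
CS = ½·(272 − 38)·468 = 54756.
A monopolist chooses Q where MR = MC. MR = 272 − Q; setting this equal to 38 gives Q = 234 and P = 155.
CS = ½·(272 − 155)·234 = 13689.
Change in consumer surplus: 13689 − 54756 = −41067.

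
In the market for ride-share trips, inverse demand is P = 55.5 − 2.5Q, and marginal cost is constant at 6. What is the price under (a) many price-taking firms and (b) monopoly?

Competition: P = 6; Monopoly: P = 30.75

Competitive firms price at marginal cost: P = 6, giving Q = 19.8.
A monopolist chooses Q where MR = MC. MR = 55.5 − 5Q; setting this equal to 6 gives Q = 9.9 and P = 30.75.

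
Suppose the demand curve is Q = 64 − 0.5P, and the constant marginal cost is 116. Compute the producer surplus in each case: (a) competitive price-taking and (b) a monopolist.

Inverting demand: P = 128 − 2Q.
Competitive firms price at marginal cost: P = 116, giving Q = 6.
PS = (116 − 116)·6 = 0.
Monopoly sets MR = MC: 128 − 4Q = 116 ⇒ Q = 3, P = 128 − 2·3 = 122.
PS = (122 − 116)·3 = 18.

Competition: PS = 0; Monopoly: PS = 18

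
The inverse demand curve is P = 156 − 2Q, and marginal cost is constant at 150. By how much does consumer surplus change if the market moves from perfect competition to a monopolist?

Perfect competition: P = MC = 150, so 156 − 2Q = 150 and Q = 3.
CS = ½·(156 − 150)·3 = 9.
A monopolist chooses Q where MR = MC. MR = 156 − 4Q; setting this equal to 150 gives Q = 1.5 and P = 153.
CS = ½·(156 − 153)·1.5 = 2.25.
Change in consumer surplus: 2.25 − 9 = −6.75.

Consumer surplus falls by 6.75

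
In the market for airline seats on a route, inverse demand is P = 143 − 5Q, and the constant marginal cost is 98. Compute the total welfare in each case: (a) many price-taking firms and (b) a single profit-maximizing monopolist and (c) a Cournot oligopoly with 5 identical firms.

Perfect competition: P = MC = 98, so 143 − 5Q = 98 and Q = 9.
CS = ½·(143 − 98)·9 = 202.5; PS = (98 − 98)·9 = 0; TS = 202.5.
Monopoly sets MR = MC: 143 − 10Q = 98 ⇒ Q = 4.5, P = 143 − 5·4.5 = 120.5.
CS = ½·(143 − 120.5)·4.5 = 50.625; PS = (120.5 − 98)·4.5 = 101.25; TS = 151.875.
Cournot with 5 identical firms: the symmetric best-response condition is 143 − 30q = 98. Each firm produces q = 1.5, total output Q = 7.5, price P = 105.5.
CS = ½·(143 − 105.5)·7.5 = 140.625; PS = (105.5 − 98)·7.5 = 56.25; TS = 196.875.

Competition: TS = 202.5; Monopoly: TS = 151.875; Cournot: TS = 196.875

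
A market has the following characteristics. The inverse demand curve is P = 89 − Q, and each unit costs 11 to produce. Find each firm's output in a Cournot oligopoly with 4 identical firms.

In a 4-firm Cournot equilibrium, symmetry and the first-order condition give q = (89 − 11)/(5) = 15.6. So Q = 62.4 and P = 26.6.

q_i = 15.6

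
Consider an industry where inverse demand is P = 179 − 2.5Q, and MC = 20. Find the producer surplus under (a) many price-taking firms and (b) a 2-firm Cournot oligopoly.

Competitive firms price at marginal cost: P = 20, giving Q = 63.6.
PS = (20 − 20)·63.6 = 0.
In a 2-firm Cournot equilibrium, symmetry and the first-order condition give q = (179 − 20)/(7.5) = 21.2. So Q = 42.4 and P = 73.
PS = (73 − 20)·42.4 = 2247.2.

Competition: PS = 0; Cournot: PS = 2247.2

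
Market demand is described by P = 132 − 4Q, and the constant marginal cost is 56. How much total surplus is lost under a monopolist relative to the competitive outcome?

Perfect competition: P = MC = 56, so 132 − 4Q = 56 and Q = 19.
A monopolist chooses Q where MR = MC. MR = 132 − 8Q; setting this equal to 56 gives Q = 9.5 and P = 94.
DWL is the triangle between Q = 9.5 and Q = 19: ½·(19 − 9.5)·(94 − 56) = 180.5.

DWL = 180.5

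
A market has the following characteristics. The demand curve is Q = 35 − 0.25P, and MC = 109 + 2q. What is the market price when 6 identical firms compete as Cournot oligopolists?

P = 115.2

Inverting demand: P = 140 − 4Q.
In a 6-firm Cournot equilibrium, symmetry and the first-order condition give q = (140 − 109)/(30) = 31/30. So Q = 6.2 and P = 115.2.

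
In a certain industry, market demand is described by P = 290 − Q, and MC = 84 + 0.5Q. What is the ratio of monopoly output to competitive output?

Q_m/Q_c = 0.6

A monopolist chooses Q where MR = MC. MR = 290 − 2Q; setting this equal to 84 + 0.5Q gives Q = 82.4 and P = 207.6.
Under competition P = MC: 290 − Q = 84 + 0.5Q ⇒ Q = 412/3, P = 458/3.
Ratio Q_m/Q_c = 82.4/(412/3) = 0.6.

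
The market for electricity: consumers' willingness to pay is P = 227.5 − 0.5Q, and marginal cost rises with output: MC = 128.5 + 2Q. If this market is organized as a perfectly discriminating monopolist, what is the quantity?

A perfectly discriminating monopolist sells every unit with P(Q) ≥ MC(Q), so output equals the competitive quantity Q = 39.6. Each buyer pays their reservation price, so CS = 0 and the firm captures all surplus.

Q = 39.6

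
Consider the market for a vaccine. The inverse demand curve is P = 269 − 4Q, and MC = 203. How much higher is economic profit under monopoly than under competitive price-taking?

Perfect competition: P = MC = 203, so 269 − 4Q = 203 and Q = 16.5.
Profit = (203 − 203)·16.5 = 0.
A monopolist chooses Q where MR = MC. MR = 269 − 8Q; setting this equal to 203 gives Q = 8.25 and P = 236.
Profit = (236 − 203)·8.25 = 272.25.
Change in economic profit: 272.25 − 0 = 272.25.

Economic profit rises by 272.25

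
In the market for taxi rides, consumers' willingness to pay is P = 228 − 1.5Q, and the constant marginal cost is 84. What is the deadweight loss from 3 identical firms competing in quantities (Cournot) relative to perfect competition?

Perfect competition: P = MC = 84, so 228 − 1.5Q = 84 and Q = 96.
In a 3-firm Cournot equilibrium, symmetry and the first-order condition give q = (228 − 84)/(6) = 24. So Q = 72 and P = 120.
DWL is the triangle between Q = 72 and Q = 96: ½·(96 − 72)·(120 − 84) = 432.

DWL = 432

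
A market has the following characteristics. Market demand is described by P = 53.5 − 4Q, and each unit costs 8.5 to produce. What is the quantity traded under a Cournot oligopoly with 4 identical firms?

Q = 9

With 4 symmetric Cournot firms, each firm's FOC gives 53.5 − 20q = 8.5, so q = 2.25, Q = 4·2.25 = 9, and P = 17.5.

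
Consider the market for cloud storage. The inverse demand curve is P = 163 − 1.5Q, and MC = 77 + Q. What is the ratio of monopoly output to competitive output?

A monopolist chooses Q where MR = MC. MR = 163 − 3Q; setting this equal to 77 + Q gives Q = 21.5 and P = 130.75.
Under competition P = MC: 163 − 1.5Q = 77 + Q ⇒ Q = 34.4, P = 111.4.
Ratio Q_m/Q_c = 21.5/34.4 = 0.625.

Q_m/Q_c = 0.625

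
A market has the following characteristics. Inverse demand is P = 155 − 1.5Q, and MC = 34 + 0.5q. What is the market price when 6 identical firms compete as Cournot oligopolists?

P = 56

With 6 symmetric Cournot firms, each firm's FOC gives 155 − 10.5q = 34 + 0.5q, so q = 11, Q = 6·11 = 66, and P = 56.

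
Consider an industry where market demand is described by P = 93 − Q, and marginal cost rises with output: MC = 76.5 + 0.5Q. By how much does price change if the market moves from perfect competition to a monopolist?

Under competition P = MC: 93 − Q = 76.5 + 0.5Q ⇒ Q = 11, P = 82.
A monopolist chooses Q where MR = MC. MR = 93 − 2Q; setting this equal to 76.5 + 0.5Q gives Q = 6.6 and P = 86.4.
Change in price: 86.4 − 82 = 4.4.

Price rises by 4.4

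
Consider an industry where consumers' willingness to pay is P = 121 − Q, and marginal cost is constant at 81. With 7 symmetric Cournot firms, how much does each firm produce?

q_i = 5

Cournot with 7 identical firms: the symmetric best-response condition is 121 − 8q = 81. Each firm produces q = 5, total output Q = 35, price P = 86.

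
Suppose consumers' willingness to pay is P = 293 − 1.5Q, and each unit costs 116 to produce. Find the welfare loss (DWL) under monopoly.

DWL = 2610.75

Perfect competition: P = MC = 116, so 293 − 1.5Q = 116 and Q = 118.
A monopolist chooses Q where MR = MC. MR = 293 − 3Q; setting this equal to 116 gives Q = 59 and P = 204.5.
DWL is the triangle between Q = 59 and Q = 118: ½·(118 − 59)·(204.5 − 116) = 2610.75.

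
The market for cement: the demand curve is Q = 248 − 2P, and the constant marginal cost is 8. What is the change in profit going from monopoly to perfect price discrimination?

Profit rises by 6728

Inverting demand: P = 124 − 0.5Q.
The monopolist equates marginal revenue to marginal cost: 124 − Q = 8, so Q = 116. From demand, P = 66.
Profit = (66 − 8)·116 = 6728.
A perfectly discriminating monopolist sells every unit with P(Q) ≥ MC(Q), so output equals the competitive quantity Q = 232. Each buyer pays their reservation price, so CS = 0 and the firm captures all surplus.
PS equals the full surplus area, 13456. Profit = 13456 = 13456.
Change in profit: 13456 − 6728 = 6728.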